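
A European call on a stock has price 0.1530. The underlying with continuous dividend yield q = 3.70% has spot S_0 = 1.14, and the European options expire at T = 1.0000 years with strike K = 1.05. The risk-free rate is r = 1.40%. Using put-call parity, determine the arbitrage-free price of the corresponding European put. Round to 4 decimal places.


Put-call parity: C - P = S_0 * exp(-qT) - K * exp(-rT).
S_0 * exp(-qT) = 1.1400 * 0.96367614 = 1.09859079
K * exp(-rT) = 1.0500 * 0.98609754 = 1.03540242
P = C - S*exp(-qT) + K*exp(-rT)
P = 0.1530 - 1.09859079 + 1.03540242 = 0.0898

Answer: Put price = 0.0898


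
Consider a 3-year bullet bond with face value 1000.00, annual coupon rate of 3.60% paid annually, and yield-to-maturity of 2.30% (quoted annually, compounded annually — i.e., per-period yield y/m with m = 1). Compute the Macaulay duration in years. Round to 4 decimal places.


Answer: Macaulay duration = 2.8990 years

Derivation:
Coupon per period c = face * coupon_rate / m = 36.000000
Periods per year m = 1; per-period yield y/m = 0.023000
Number of cashflows N = 3
Cashflows (t years, CF_t, discount factor 1/(1+y/m)^(m*t), PV):
  t = 1.0000: CF_t = 36.000000, DF = 0.977517, PV = 35.190616
  t = 2.0000: CF_t = 36.000000, DF = 0.955540, PV = 34.399429
  t = 3.0000: CF_t = 1036.000000, DF = 0.934056, PV = 967.682427
Price P = sum_t PV_t = 1037.272472
Macaulay numerator sum_t t * PV_t:
  t * PV_t at t = 1.0000: 35.190616
  t * PV_t at t = 2.0000: 68.798858
  t * PV_t at t = 3.0000: 2903.047280
Macaulay duration D = (sum_t t * PV_t) / P = 3007.036754 / 1037.272472 = 2.898984


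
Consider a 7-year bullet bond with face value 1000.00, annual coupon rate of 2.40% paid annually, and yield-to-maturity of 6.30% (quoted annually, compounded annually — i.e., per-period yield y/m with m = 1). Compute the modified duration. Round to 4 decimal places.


Answer: Modified duration = 6.0696

Derivation:
Coupon per period c = face * coupon_rate / m = 24.000000
Periods per year m = 1; per-period yield y/m = 0.063000
Number of cashflows N = 7
Cashflows (t years, CF_t, discount factor 1/(1+y/m)^(m*t), PV):
  t = 1.0000: CF_t = 24.000000, DF = 0.940734, PV = 22.577611
  t = 2.0000: CF_t = 24.000000, DF = 0.884980, PV = 21.239521
  t = 3.0000: CF_t = 24.000000, DF = 0.832531, PV = 19.980734
  t = 4.0000: CF_t = 24.000000, DF = 0.783190, PV = 18.796552
  t = 5.0000: CF_t = 24.000000, DF = 0.736773, PV = 17.682551
  t = 6.0000: CF_t = 24.000000, DF = 0.693107, PV = 16.634573
  t = 7.0000: CF_t = 1024.000000, DF = 0.652029, PV = 667.678059
Price P = sum_t PV_t = 784.589601
First compute Macaulay numerator sum_t t * PV_t:
  t * PV_t at t = 1.0000: 22.577611
  t * PV_t at t = 2.0000: 42.479041
  t * PV_t at t = 3.0000: 59.942203
  t * PV_t at t = 4.0000: 75.186207
  t * PV_t at t = 5.0000: 88.412755
  t * PV_t at t = 6.0000: 99.807437
  t * PV_t at t = 7.0000: 4673.746415
Macaulay duration D = 5062.151669 / 784.589601 = 6.451974
Modified duration = D / (1 + y/m) = 6.451974 / (1 + 0.063000) = 6.069590


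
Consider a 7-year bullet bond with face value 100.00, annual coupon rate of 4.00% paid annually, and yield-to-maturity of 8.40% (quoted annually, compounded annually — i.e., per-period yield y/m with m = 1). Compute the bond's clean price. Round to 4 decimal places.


Coupon per period c = face * coupon_rate / m = 4.000000
Periods per year m = 1; per-period yield y/m = 0.084000
Number of cashflows N = 7
Cashflows (t years, CF_t, discount factor 1/(1+y/m)^(m*t), PV):
  t = 1.0000: CF_t = 4.000000, DF = 0.922509, PV = 3.690037
  t = 2.0000: CF_t = 4.000000, DF = 0.851023, PV = 3.404093
  t = 3.0000: CF_t = 4.000000, DF = 0.785077, PV = 3.140307
  t = 4.0000: CF_t = 4.000000, DF = 0.724241, PV = 2.896962
  t = 5.0000: CF_t = 4.000000, DF = 0.668119, PV = 2.672475
  t = 6.0000: CF_t = 4.000000, DF = 0.616346, PV = 2.465382
  t = 7.0000: CF_t = 104.000000, DF = 0.568585, PV = 59.132789
Price P = sum_t PV_t = 77.402046

Answer: Price = 77.4020


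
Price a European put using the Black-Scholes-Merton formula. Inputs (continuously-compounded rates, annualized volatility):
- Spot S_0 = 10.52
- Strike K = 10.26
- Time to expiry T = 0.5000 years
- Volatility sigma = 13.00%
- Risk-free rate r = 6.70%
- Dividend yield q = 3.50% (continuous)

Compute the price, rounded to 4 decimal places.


Answer: Price = 0.1999

Derivation:
d1 = (ln(S/K) + (r - q + 0.5*sigma^2) * T) / (sigma * sqrt(T)) = 0.49225910
d2 = d1 - sigma * sqrt(T) = 0.40033522
exp(-rT) = 0.96705491; exp(-qT) = 0.98265224
P = K * exp(-rT) * N(-d2) - S_0 * exp(-qT) * N(-d1)
N(-d1) = 0.31126809; N(-d2) = 0.34445481
P = 10.2600 * 0.96705491 * 0.34445481 - 10.5200 * 0.98265224 * 0.31126809 = 0.1999


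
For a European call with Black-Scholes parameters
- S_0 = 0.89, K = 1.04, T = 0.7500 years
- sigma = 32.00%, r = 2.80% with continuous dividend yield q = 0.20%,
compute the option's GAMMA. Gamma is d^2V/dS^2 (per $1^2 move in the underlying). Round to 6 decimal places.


d1 = -0.3531021181; d2 = -0.6302302473
phi(d1) = 0.3748313505; exp(-qT) = 0.9985011244; exp(-rT) = 0.9792189646
Gamma = exp(-qT) * phi(d1) / (S * sigma * sqrt(T)) = 0.9985011244 * 0.3748313505 / (0.8900 * 0.3200 * 0.8660254038) = 1.517448

Answer: Gamma = 1.517448


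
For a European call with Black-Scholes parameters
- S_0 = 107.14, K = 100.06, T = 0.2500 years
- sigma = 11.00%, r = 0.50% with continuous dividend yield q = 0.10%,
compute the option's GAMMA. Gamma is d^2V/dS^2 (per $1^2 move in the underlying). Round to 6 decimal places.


d1 = 1.2887069890; d2 = 1.2337069890
phi(d1) = 0.1738919091; exp(-qT) = 0.9997500312; exp(-rT) = 0.9987507809
Gamma = exp(-qT) * phi(d1) / (S * sigma * sqrt(T)) = 0.9997500312 * 0.1738919091 / (107.1400 * 0.1100 * 0.5000000000) = 0.029502

Answer: Gamma = 0.029502


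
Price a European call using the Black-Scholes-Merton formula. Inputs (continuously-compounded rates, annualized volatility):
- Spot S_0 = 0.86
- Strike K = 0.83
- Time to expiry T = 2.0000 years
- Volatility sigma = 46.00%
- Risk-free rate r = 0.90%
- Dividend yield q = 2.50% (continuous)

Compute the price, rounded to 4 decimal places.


d1 = (ln(S/K) + (r - q + 0.5*sigma^2) * T) / (sigma * sqrt(T)) = 0.33065956
d2 = d1 - sigma * sqrt(T) = -0.31987868
exp(-rT) = 0.98216103; exp(-qT) = 0.95122942
C = S_0 * exp(-qT) * N(d1) - K * exp(-rT) * N(d2)
N(d1) = 0.62954917; N(d2) = 0.37453015
C = 0.8600 * 0.95122942 * 0.62954917 - 0.8300 * 0.98216103 * 0.37453015 = 0.2097

Answer: Price = 0.2097


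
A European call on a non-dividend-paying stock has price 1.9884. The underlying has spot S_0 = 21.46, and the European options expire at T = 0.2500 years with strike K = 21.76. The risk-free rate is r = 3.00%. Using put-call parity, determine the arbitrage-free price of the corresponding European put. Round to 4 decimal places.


Answer: Put price = 2.1258

Derivation:
Put-call parity: C - P = S_0 * exp(-qT) - K * exp(-rT).
S_0 * exp(-qT) = 21.4600 * 1.00000000 = 21.46000000
K * exp(-rT) = 21.7600 * 0.99252805 = 21.59741047
P = C - S*exp(-qT) + K*exp(-rT)
P = 1.9884 - 21.46000000 + 21.59741047 = 2.1258


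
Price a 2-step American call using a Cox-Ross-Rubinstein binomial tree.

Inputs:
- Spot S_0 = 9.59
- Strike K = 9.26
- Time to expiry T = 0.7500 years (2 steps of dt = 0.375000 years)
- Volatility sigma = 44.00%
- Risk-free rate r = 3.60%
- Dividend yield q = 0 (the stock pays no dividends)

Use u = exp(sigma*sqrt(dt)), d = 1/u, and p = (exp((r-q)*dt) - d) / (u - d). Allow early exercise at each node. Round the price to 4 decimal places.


Answer: Price = V(0,0) = 1.6248

Derivation:
dt = T/N = 0.375000
u = exp(sigma*sqrt(dt)) = 1.309236; d = 1/u = 0.763804
p = (exp((r-q)*dt) - d) / (u - d) = 0.457962
Discount per step: exp(-r*dt) = 0.986591
Stock lattice S(k, i) with i counting down-moves:
  k=0: S(0,0) = 9.5900
  k=1: S(1,0) = 12.5556; S(1,1) = 7.3249
  k=2: S(2,0) = 16.4382; S(2,1) = 9.5900; S(2,2) = 5.5948
Terminal payoffs V(N, i) = max(S_T - K, 0):
  V(2,0) = 7.178212; V(2,1) = 0.330000; V(2,2) = 0.000000
Backward induction: V(k, i) = exp(-r*dt) * [p * V(k+1, i) + (1-p) * V(k+1, i+1)]; then take max(V_cont, immediate exercise) for American.
  V(1,0) = exp(-r*dt) * [p*7.178212 + (1-p)*0.330000] = 3.419745; exercise = 3.295575; V(1,0) = max -> 3.419745
  V(1,1) = exp(-r*dt) * [p*0.330000 + (1-p)*0.000000] = 0.149101; exercise = 0.000000; V(1,1) = max -> 0.149101
  V(0,0) = exp(-r*dt) * [p*3.419745 + (1-p)*0.149101] = 1.624849; exercise = 0.330000; V(0,0) = max -> 1.624849


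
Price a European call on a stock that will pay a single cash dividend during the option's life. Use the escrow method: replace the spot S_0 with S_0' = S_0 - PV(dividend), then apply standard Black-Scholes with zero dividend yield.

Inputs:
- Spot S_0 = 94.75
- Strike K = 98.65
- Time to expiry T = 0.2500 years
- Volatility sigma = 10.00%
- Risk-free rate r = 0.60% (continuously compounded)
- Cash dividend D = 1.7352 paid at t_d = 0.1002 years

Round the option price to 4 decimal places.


Answer: Price = 0.2995

Derivation:
PV(D) = D * exp(-r * t_d) = 1.7352 * 0.99939898 = 1.73415711
S_0' = S_0 - PV(D) = 94.7500 - 1.73415711 = 93.01584289
d1 = (ln(S_0'/K) + (r + sigma^2/2)*T) / (sigma*sqrt(T)) = -1.12116800
d2 = d1 - sigma*sqrt(T) = -1.17116800
exp(-rT) = 0.99850112
N(d1) = 0.13110818; N(d2) = 0.12076563
C = S_0' * N(d1) - K * exp(-rT) * N(d2) = 93.01584289 * 0.13110818 - 98.6500 * 0.99850112 * 0.12076563 = 0.2995


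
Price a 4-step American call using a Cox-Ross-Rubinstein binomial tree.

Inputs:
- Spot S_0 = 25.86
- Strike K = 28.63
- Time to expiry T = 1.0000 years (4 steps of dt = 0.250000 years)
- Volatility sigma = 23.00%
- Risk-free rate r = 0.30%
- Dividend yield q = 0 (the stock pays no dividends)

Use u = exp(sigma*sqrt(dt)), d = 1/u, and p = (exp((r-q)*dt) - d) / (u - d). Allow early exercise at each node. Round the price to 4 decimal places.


dt = T/N = 0.250000
u = exp(sigma*sqrt(dt)) = 1.121873; d = 1/u = 0.891366
p = (exp((r-q)*dt) - d) / (u - d) = 0.474537
Discount per step: exp(-r*dt) = 0.999250
Stock lattice S(k, i) with i counting down-moves:
  k=0: S(0,0) = 25.8600
  k=1: S(1,0) = 29.0116; S(1,1) = 23.0507
  k=2: S(2,0) = 32.5474; S(2,1) = 25.8600; S(2,2) = 20.5466
  k=3: S(3,0) = 36.5141; S(3,1) = 29.0116; S(3,2) = 23.0507; S(3,3) = 18.3146
  k=4: S(4,0) = 40.9642; S(4,1) = 32.5474; S(4,2) = 25.8600; S(4,3) = 20.5466; S(4,4) = 16.3250
Terminal payoffs V(N, i) = max(S_T - K, 0):
  V(4,0) = 12.334153; V(4,1) = 3.917396; V(4,2) = 0.000000; V(4,3) = 0.000000; V(4,4) = 0.000000
Backward induction: V(k, i) = exp(-r*dt) * [p * V(k+1, i) + (1-p) * V(k+1, i+1)]; then take max(V_cont, immediate exercise) for American.
  V(3,0) = exp(-r*dt) * [p*12.334153 + (1-p)*3.917396] = 7.905524; exercise = 7.884059; V(3,0) = max -> 7.905524
  V(3,1) = exp(-r*dt) * [p*3.917396 + (1-p)*0.000000] = 1.857554; exercise = 0.381647; V(3,1) = max -> 1.857554
  V(3,2) = exp(-r*dt) * [p*0.000000 + (1-p)*0.000000] = 0.000000; exercise = 0.000000; V(3,2) = max -> 0.000000
  V(3,3) = exp(-r*dt) * [p*0.000000 + (1-p)*0.000000] = 0.000000; exercise = 0.000000; V(3,3) = max -> 0.000000
  V(2,0) = exp(-r*dt) * [p*7.905524 + (1-p)*1.857554] = 4.723992; exercise = 3.917396; V(2,0) = max -> 4.723992
  V(2,1) = exp(-r*dt) * [p*1.857554 + (1-p)*0.000000] = 0.880816; exercise = 0.000000; V(2,1) = max -> 0.880816
  V(2,2) = exp(-r*dt) * [p*0.000000 + (1-p)*0.000000] = 0.000000; exercise = 0.000000; V(2,2) = max -> 0.000000
  V(1,0) = exp(-r*dt) * [p*4.723992 + (1-p)*0.880816] = 2.702516; exercise = 0.381647; V(1,0) = max -> 2.702516
  V(1,1) = exp(-r*dt) * [p*0.880816 + (1-p)*0.000000] = 0.417666; exercise = 0.000000; V(1,1) = max -> 0.417666
  V(0,0) = exp(-r*dt) * [p*2.702516 + (1-p)*0.417666] = 1.500785; exercise = 0.000000; V(0,0) = max -> 1.500785

Answer: Price = V(0,0) = 1.5008


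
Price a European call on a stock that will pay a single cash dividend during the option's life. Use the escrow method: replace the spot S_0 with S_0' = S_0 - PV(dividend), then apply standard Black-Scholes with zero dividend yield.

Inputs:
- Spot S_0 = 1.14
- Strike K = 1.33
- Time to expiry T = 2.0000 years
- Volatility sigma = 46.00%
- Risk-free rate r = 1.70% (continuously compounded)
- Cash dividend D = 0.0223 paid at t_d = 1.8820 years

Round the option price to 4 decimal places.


PV(D) = D * exp(-r * t_d) = 0.0223 * 0.96851239 = 0.02159783
S_0' = S_0 - PV(D) = 1.1400 - 0.02159783 = 1.11840217
d1 = (ln(S_0'/K) + (r + sigma^2/2)*T) / (sigma*sqrt(T)) = 0.11117270
d2 = d1 - sigma*sqrt(T) = -0.53936554
exp(-rT) = 0.96657150
N(d1) = 0.54426030; N(d2) = 0.29481733
C = S_0' * N(d1) - K * exp(-rT) * N(d2) = 1.11840217 * 0.54426030 - 1.3300 * 0.96657150 * 0.29481733 = 0.2297

Answer: Price = 0.2297


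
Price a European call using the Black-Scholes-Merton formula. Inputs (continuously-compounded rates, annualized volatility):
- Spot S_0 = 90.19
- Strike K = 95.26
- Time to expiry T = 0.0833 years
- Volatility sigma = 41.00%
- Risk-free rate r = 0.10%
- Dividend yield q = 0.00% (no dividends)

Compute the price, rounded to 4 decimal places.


Answer: Price = 2.3006

Derivation:
d1 = (ln(S/K) + (r - q + 0.5*sigma^2) * T) / (sigma * sqrt(T)) = -0.40231145
d2 = d1 - sigma * sqrt(T) = -0.52064459
exp(-rT) = 0.99991670; exp(-qT) = 1.00000000
C = S_0 * exp(-qT) * N(d1) - K * exp(-rT) * N(d2)
N(d1) = 0.34372741; N(d2) = 0.30130719
C = 90.1900 * 1.00000000 * 0.34372741 - 95.2600 * 0.99991670 * 0.30130719 = 2.3006


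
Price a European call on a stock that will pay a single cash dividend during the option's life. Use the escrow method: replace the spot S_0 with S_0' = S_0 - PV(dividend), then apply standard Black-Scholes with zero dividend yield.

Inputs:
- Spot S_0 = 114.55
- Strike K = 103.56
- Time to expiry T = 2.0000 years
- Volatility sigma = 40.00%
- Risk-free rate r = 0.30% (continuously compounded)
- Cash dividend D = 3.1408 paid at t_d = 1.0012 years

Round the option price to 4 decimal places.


Answer: Price = 28.3352

Derivation:
PV(D) = D * exp(-r * t_d) = 3.1408 * 0.99700091 = 3.13138045
S_0' = S_0 - PV(D) = 114.5500 - 3.13138045 = 111.41861955
d1 = (ln(S_0'/K) + (r + sigma^2/2)*T) / (sigma*sqrt(T)) = 0.42274962
d2 = d1 - sigma*sqrt(T) = -0.14293580
exp(-rT) = 0.99401796
N(d1) = 0.66376103; N(d2) = 0.44317044
C = S_0' * N(d1) - K * exp(-rT) * N(d2) = 111.41861955 * 0.66376103 - 103.5600 * 0.99401796 * 0.44317044 = 28.3352


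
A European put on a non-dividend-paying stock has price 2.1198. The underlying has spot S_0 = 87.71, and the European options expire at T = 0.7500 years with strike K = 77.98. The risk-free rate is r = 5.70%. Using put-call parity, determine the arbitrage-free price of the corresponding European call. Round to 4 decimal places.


Put-call parity: C - P = S_0 * exp(-qT) - K * exp(-rT).
S_0 * exp(-qT) = 87.7100 * 1.00000000 = 87.71000000
K * exp(-rT) = 77.9800 * 0.95815090 = 74.71660701
C = P + S*exp(-qT) - K*exp(-rT)
C = 2.1198 + 87.71000000 - 74.71660701 = 15.1132

Answer: Call price = 15.1132


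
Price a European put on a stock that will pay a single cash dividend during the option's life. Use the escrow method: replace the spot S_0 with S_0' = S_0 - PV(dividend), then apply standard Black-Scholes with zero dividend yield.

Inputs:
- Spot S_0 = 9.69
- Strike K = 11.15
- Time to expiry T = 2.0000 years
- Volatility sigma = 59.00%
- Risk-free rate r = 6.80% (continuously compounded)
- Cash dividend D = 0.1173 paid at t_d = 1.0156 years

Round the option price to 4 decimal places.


PV(D) = D * exp(-r * t_d) = 0.1173 * 0.93326994 = 0.10947256
S_0' = S_0 - PV(D) = 9.6900 - 0.10947256 = 9.58052744
d1 = (ln(S_0'/K) + (r + sigma^2/2)*T) / (sigma*sqrt(T)) = 0.39836856
d2 = d1 - sigma*sqrt(T) = -0.43601744
exp(-rT) = 0.87284263
N(-d1) = 0.34517927; N(-d2) = 0.66858796
P = K * exp(-rT) * N(-d2) - S_0' * N(-d1) = 11.1500 * 0.87284263 * 0.66858796 - 9.58052744 * 0.34517927 = 3.1998

Answer: Price = 3.1998


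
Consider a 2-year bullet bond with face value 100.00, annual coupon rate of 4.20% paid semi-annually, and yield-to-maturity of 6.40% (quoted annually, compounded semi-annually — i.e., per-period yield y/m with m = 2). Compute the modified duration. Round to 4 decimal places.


Answer: Modified duration = 1.8776

Derivation:
Coupon per period c = face * coupon_rate / m = 2.100000
Periods per year m = 2; per-period yield y/m = 0.032000
Number of cashflows N = 4
Cashflows (t years, CF_t, discount factor 1/(1+y/m)^(m*t), PV):
  t = 0.5000: CF_t = 2.100000, DF = 0.968992, PV = 2.034884
  t = 1.0000: CF_t = 2.100000, DF = 0.938946, PV = 1.971787
  t = 1.5000: CF_t = 2.100000, DF = 0.909831, PV = 1.910646
  t = 2.0000: CF_t = 102.100000, DF = 0.881620, PV = 90.013356
Price P = sum_t PV_t = 95.930672
First compute Macaulay numerator sum_t t * PV_t:
  t * PV_t at t = 0.5000: 1.017442
  t * PV_t at t = 1.0000: 1.971787
  t * PV_t at t = 1.5000: 2.865969
  t * PV_t at t = 2.0000: 180.026712
Macaulay duration D = 185.881909 / 95.930672 = 1.937669
Modified duration = D / (1 + y/m) = 1.937669 / (1 + 0.032000) = 1.877586


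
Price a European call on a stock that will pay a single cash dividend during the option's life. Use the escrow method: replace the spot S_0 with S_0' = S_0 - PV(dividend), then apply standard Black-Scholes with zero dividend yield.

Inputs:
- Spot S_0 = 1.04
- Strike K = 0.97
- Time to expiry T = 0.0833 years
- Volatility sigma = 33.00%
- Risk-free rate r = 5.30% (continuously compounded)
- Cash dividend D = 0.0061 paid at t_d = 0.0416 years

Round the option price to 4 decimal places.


PV(D) = D * exp(-r * t_d) = 0.0061 * 0.99779763 = 0.00608657
S_0' = S_0 - PV(D) = 1.0400 - 0.00608657 = 1.03391343
d1 = (ln(S_0'/K) + (r + sigma^2/2)*T) / (sigma*sqrt(T)) = 0.76394360
d2 = d1 - sigma*sqrt(T) = 0.66869986
exp(-rT) = 0.99559483
N(d1) = 0.77754957; N(d2) = 0.74815652
C = S_0' * N(d1) - K * exp(-rT) * N(d2) = 1.03391343 * 0.77754957 - 0.9700 * 0.99559483 * 0.74815652 = 0.0814

Answer: Price = 0.0814


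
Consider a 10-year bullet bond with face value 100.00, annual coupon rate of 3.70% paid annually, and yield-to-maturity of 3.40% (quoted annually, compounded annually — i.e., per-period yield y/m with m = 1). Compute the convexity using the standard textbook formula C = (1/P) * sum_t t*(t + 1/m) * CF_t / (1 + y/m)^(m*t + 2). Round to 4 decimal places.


Answer: Convexity = 83.3363

Derivation:
Coupon per period c = face * coupon_rate / m = 3.700000
Periods per year m = 1; per-period yield y/m = 0.034000
Number of cashflows N = 10
Cashflows (t years, CF_t, discount factor 1/(1+y/m)^(m*t), PV):
  t = 1.0000: CF_t = 3.700000, DF = 0.967118, PV = 3.578337
  t = 2.0000: CF_t = 3.700000, DF = 0.935317, PV = 3.460674
  t = 3.0000: CF_t = 3.700000, DF = 0.904562, PV = 3.346880
  t = 4.0000: CF_t = 3.700000, DF = 0.874818, PV = 3.236828
  t = 5.0000: CF_t = 3.700000, DF = 0.846052, PV = 3.130394
  t = 6.0000: CF_t = 3.700000, DF = 0.818233, PV = 3.027461
  t = 7.0000: CF_t = 3.700000, DF = 0.791327, PV = 2.927912
  t = 8.0000: CF_t = 3.700000, DF = 0.765307, PV = 2.831636
  t = 9.0000: CF_t = 3.700000, DF = 0.740142, PV = 2.738526
  t = 10.0000: CF_t = 103.700000, DF = 0.715805, PV = 74.228959
Price P = sum_t PV_t = 102.507605
Convexity numerator sum_t t*(t + 1/m) * CF_t / (1+y/m)^(m*t + 2):
  t = 1.0000: term = 6.693759
  t = 2.0000: term = 19.420966
  t = 3.0000: term = 37.564730
  t = 4.0000: term = 60.549211
  t = 5.0000: term = 87.837346
  t = 6.0000: term = 118.928709
  t = 7.0000: term = 153.357458
  t = 8.0000: term = 190.690401
  t = 9.0000: term = 230.525147
  t = 10.0000: term = 7637.038438
Convexity = (1/P) * sum = 8542.606166 / 102.507605 = 83.336316


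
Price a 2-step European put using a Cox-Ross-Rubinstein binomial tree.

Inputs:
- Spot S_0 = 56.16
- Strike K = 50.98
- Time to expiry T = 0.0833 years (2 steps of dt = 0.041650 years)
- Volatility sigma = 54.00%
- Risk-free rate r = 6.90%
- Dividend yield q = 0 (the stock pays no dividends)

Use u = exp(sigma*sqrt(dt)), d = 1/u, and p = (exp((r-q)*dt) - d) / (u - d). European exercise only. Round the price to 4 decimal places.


Answer: Price = V(0,0) = 1.5604

Derivation:
dt = T/N = 0.041650
u = exp(sigma*sqrt(dt)) = 1.116507; d = 1/u = 0.895651
p = (exp((r-q)*dt) - d) / (u - d) = 0.485508
Discount per step: exp(-r*dt) = 0.997130
Stock lattice S(k, i) with i counting down-moves:
  k=0: S(0,0) = 56.1600
  k=1: S(1,0) = 62.7030; S(1,1) = 50.2997
  k=2: S(2,0) = 70.0084; S(2,1) = 56.1600; S(2,2) = 45.0510
Terminal payoffs V(N, i) = max(K - S_T, 0):
  V(2,0) = 0.000000; V(2,1) = 0.000000; V(2,2) = 5.929018
Backward induction: V(k, i) = exp(-r*dt) * [p * V(k+1, i) + (1-p) * V(k+1, i+1)].
  V(1,0) = exp(-r*dt) * [p*0.000000 + (1-p)*0.000000] = 0.000000
  V(1,1) = exp(-r*dt) * [p*0.000000 + (1-p)*5.929018] = 3.041681
  V(0,0) = exp(-r*dt) * [p*0.000000 + (1-p)*3.041681] = 1.560431


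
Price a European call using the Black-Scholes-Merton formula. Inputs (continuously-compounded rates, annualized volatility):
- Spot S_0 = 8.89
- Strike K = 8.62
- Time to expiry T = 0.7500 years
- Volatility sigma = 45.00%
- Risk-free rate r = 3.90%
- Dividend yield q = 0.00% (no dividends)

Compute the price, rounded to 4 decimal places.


d1 = (ln(S/K) + (r - q + 0.5*sigma^2) * T) / (sigma * sqrt(T)) = 0.34905177
d2 = d1 - sigma * sqrt(T) = -0.04065966
exp(-rT) = 0.97117364; exp(-qT) = 1.00000000
C = S_0 * exp(-qT) * N(d1) - K * exp(-rT) * N(d2)
N(d1) = 0.63647478; N(d2) = 0.48378361
C = 8.8900 * 1.00000000 * 0.63647478 - 8.6200 * 0.97117364 * 0.48378361 = 1.6083

Answer: Price = 1.6083


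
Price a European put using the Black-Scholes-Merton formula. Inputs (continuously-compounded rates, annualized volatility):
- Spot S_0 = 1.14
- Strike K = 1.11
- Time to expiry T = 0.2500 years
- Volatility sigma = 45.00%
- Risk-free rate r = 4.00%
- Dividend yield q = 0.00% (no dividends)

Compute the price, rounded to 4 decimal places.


Answer: Price = 0.0811

Derivation:
d1 = (ln(S/K) + (r - q + 0.5*sigma^2) * T) / (sigma * sqrt(T)) = 0.27546999
d2 = d1 - sigma * sqrt(T) = 0.05046999
exp(-rT) = 0.99004983; exp(-qT) = 1.00000000
P = K * exp(-rT) * N(-d2) - S_0 * exp(-qT) * N(-d1)
N(-d1) = 0.39147759; N(-d2) = 0.47987393
P = 1.1100 * 0.99004983 * 0.47987393 - 1.1400 * 1.00000000 * 0.39147759 = 0.0811


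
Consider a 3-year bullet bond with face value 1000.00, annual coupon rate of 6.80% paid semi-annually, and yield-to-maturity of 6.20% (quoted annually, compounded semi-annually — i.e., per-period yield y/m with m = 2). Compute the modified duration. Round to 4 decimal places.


Answer: Modified duration = 2.6830

Derivation:
Coupon per period c = face * coupon_rate / m = 34.000000
Periods per year m = 2; per-period yield y/m = 0.031000
Number of cashflows N = 6
Cashflows (t years, CF_t, discount factor 1/(1+y/m)^(m*t), PV):
  t = 0.5000: CF_t = 34.000000, DF = 0.969932, PV = 32.977692
  t = 1.0000: CF_t = 34.000000, DF = 0.940768, PV = 31.986122
  t = 1.5000: CF_t = 34.000000, DF = 0.912481, PV = 31.024366
  t = 2.0000: CF_t = 34.000000, DF = 0.885045, PV = 30.091529
  t = 2.5000: CF_t = 34.000000, DF = 0.858434, PV = 29.186740
  t = 3.0000: CF_t = 1034.000000, DF = 0.832622, PV = 860.931399
Price P = sum_t PV_t = 1016.197848
First compute Macaulay numerator sum_t t * PV_t:
  t * PV_t at t = 0.5000: 16.488846
  t * PV_t at t = 1.0000: 31.986122
  t * PV_t at t = 1.5000: 46.536550
  t * PV_t at t = 2.0000: 60.183058
  t * PV_t at t = 2.5000: 72.966850
  t * PV_t at t = 3.0000: 2582.794196
Macaulay duration D = 2810.955621 / 1016.197848 = 2.766150
Modified duration = D / (1 + y/m) = 2.766150 / (1 + 0.031000) = 2.682978


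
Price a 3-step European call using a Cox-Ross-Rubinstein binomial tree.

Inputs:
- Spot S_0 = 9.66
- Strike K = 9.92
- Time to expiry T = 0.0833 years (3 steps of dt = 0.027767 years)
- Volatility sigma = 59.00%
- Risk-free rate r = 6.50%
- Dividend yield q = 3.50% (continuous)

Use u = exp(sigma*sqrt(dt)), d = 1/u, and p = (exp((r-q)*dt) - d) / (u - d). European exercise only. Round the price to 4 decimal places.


dt = T/N = 0.027767
u = exp(sigma*sqrt(dt)) = 1.103309; d = 1/u = 0.906365
p = (exp((r-q)*dt) - d) / (u - d) = 0.479673
Discount per step: exp(-r*dt) = 0.998197
Stock lattice S(k, i) with i counting down-moves:
  k=0: S(0,0) = 9.6600
  k=1: S(1,0) = 10.6580; S(1,1) = 8.7555
  k=2: S(2,0) = 11.7590; S(2,1) = 9.6600; S(2,2) = 7.9357
  k=3: S(3,0) = 12.9738; S(3,1) = 10.6580; S(3,2) = 8.7555; S(3,3) = 7.1926
Terminal payoffs V(N, i) = max(S_T - K, 0):
  V(3,0) = 3.053835; V(3,1) = 0.737963; V(3,2) = 0.000000; V(3,3) = 0.000000
Backward induction: V(k, i) = exp(-r*dt) * [p * V(k+1, i) + (1-p) * V(k+1, i+1)].
  V(2,0) = exp(-r*dt) * [p*3.053835 + (1-p)*0.737963] = 1.845490
  V(2,1) = exp(-r*dt) * [p*0.737963 + (1-p)*0.000000] = 0.353342
  V(2,2) = exp(-r*dt) * [p*0.000000 + (1-p)*0.000000] = 0.000000
  V(1,0) = exp(-r*dt) * [p*1.845490 + (1-p)*0.353342] = 1.067157
  V(1,1) = exp(-r*dt) * [p*0.353342 + (1-p)*0.000000] = 0.169183
  V(0,0) = exp(-r*dt) * [p*1.067157 + (1-p)*0.169183] = 0.598835

Answer: Price = V(0,0) = 0.5988


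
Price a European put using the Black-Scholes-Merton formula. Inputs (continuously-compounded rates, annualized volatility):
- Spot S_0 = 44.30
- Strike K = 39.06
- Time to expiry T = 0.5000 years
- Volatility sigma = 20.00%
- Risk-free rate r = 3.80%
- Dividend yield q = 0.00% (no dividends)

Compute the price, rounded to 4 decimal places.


d1 = (ln(S/K) + (r - q + 0.5*sigma^2) * T) / (sigma * sqrt(T)) = 1.09520765
d2 = d1 - sigma * sqrt(T) = 0.95378630
exp(-rT) = 0.98117936; exp(-qT) = 1.00000000
P = K * exp(-rT) * N(-d2) - S_0 * exp(-qT) * N(-d1)
N(-d1) = 0.13671284; N(-d2) = 0.17009591
P = 39.0600 * 0.98117936 * 0.17009591 - 44.3000 * 1.00000000 * 0.13671284 = 0.4625

Answer: Price = 0.4625


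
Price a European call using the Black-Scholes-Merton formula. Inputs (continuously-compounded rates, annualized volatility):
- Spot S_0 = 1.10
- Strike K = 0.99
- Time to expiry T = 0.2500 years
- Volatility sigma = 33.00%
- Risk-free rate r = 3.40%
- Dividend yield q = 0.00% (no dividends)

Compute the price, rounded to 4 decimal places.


Answer: Price = 0.1432

Derivation:
d1 = (ln(S/K) + (r - q + 0.5*sigma^2) * T) / (sigma * sqrt(T)) = 0.77256373
d2 = d1 - sigma * sqrt(T) = 0.60756373
exp(-rT) = 0.99153602; exp(-qT) = 1.00000000
C = S_0 * exp(-qT) * N(d1) - K * exp(-rT) * N(d2)
N(d1) = 0.78010969; N(d2) = 0.72826157
C = 1.1000 * 1.00000000 * 0.78010969 - 0.9900 * 0.99153602 * 0.72826157 = 0.1432


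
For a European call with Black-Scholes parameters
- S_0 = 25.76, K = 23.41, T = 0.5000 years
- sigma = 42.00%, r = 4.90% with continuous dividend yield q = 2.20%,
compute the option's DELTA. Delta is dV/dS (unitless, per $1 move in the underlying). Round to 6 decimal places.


d1 = 0.5160519828; d2 = 0.2190671347
phi(d1) = 0.3492059704; exp(-qT) = 0.9890602788; exp(-rT) = 0.9757976889
N(d1) = 0.6970909484
Delta = exp(-qT) * N(d1) = 0.9890602788 * 0.6970909484 = 0.689465

Answer: Delta = 0.689465


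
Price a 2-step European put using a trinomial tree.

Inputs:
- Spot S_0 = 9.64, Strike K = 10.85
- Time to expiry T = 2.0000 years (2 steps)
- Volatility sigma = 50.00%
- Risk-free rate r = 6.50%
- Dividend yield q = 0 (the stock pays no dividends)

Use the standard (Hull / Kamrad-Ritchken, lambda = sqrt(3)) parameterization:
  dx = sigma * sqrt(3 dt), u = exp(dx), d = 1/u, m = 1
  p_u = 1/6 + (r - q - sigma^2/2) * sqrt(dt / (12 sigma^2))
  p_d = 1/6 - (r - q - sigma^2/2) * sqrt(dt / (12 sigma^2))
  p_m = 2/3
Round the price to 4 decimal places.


dt = T/N = 1.000000; dx = sigma*sqrt(3*dt) = 0.866025
u = exp(dx) = 2.377443; d = 1/u = 0.420620
p_u = 0.132026, p_m = 0.666667, p_d = 0.201308
Discount per step: exp(-r*dt) = 0.937067
Stock lattice S(k, j) with j the centered position index:
  k=0: S(0,+0) = 9.6400
  k=1: S(1,-1) = 4.0548; S(1,+0) = 9.6400; S(1,+1) = 22.9185
  k=2: S(2,-2) = 1.7055; S(2,-1) = 4.0548; S(2,+0) = 9.6400; S(2,+1) = 22.9185; S(2,+2) = 54.4875
Terminal payoffs V(N, j) = max(K - S_T, 0):
  V(2,-2) = 9.144480; V(2,-1) = 6.795223; V(2,+0) = 1.210000; V(2,+1) = 0.000000; V(2,+2) = 0.000000
Backward induction: V(k, j) = exp(-r*dt) * [p_u * V(k+1, j+1) + p_m * V(k+1, j) + p_d * V(k+1, j-1)]
  V(1,-1) = exp(-r*dt) * [p_u*1.210000 + p_m*6.795223 + p_d*9.144480] = 6.119757
  V(1,+0) = exp(-r*dt) * [p_u*0.000000 + p_m*1.210000 + p_d*6.795223] = 2.037744
  V(1,+1) = exp(-r*dt) * [p_u*0.000000 + p_m*0.000000 + p_d*1.210000] = 0.228253
  V(0,+0) = exp(-r*dt) * [p_u*0.228253 + p_m*2.037744 + p_d*6.119757] = 2.455665

Answer: Price = V(0,0) = 2.4557


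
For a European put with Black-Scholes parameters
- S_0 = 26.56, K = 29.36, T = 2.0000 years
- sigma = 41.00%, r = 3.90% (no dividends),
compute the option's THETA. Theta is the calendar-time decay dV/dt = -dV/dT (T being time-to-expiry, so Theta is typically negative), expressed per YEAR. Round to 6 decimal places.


Answer: Theta = -0.822300

Derivation:
d1 = 0.2515801779; d2 = -0.3282473826
phi(d1) = 0.3865149133; exp(-qT) = 1.0000000000; exp(-rT) = 0.9249644265
Theta = -S*exp(-qT)*phi(d1)*sigma/(2*sqrt(T)) + r*K*exp(-rT)*N(-d2) - q*S*exp(-qT)*N(-d1)
N(-d1) = 0.4006827908; N(-d2) = 0.6286376877; sqrt(T) = 1.4142135624
Term 1 = -26.5600 * 1.0000000000 * 0.3865149133 * 0.4100 / (2 * 1.4142135624) = -1.4881036753
Term 2 = 0.0390 * 29.3600 * 0.9249644265 * 0.6286376877 = 0.6658035442
Term 3 = 0 (no dividend yield, q = 0)
Theta = -1.4881036753 + (0.6658035442) + (0.0000000000) = -0.822300


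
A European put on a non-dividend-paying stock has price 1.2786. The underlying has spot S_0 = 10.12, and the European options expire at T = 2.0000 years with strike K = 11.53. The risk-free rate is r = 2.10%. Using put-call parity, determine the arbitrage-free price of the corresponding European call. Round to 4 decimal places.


Put-call parity: C - P = S_0 * exp(-qT) - K * exp(-rT).
S_0 * exp(-qT) = 10.1200 * 1.00000000 = 10.12000000
K * exp(-rT) = 11.5300 * 0.95886978 = 11.05576857
C = P + S*exp(-qT) - K*exp(-rT)
C = 1.2786 + 10.12000000 - 11.05576857 = 0.3428

Answer: Call price = 0.3428


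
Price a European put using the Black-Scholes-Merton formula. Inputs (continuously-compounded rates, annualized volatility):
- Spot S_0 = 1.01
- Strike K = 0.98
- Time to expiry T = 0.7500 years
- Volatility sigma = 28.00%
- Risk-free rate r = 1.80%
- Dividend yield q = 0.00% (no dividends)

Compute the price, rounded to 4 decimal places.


Answer: Price = 0.0753

Derivation:
d1 = (ln(S/K) + (r - q + 0.5*sigma^2) * T) / (sigma * sqrt(T)) = 0.30126565
d2 = d1 - sigma * sqrt(T) = 0.05877854
exp(-rT) = 0.98659072; exp(-qT) = 1.00000000
P = K * exp(-rT) * N(-d2) - S_0 * exp(-qT) * N(-d1)
N(-d1) = 0.38160597; N(-d2) = 0.47656425
P = 0.9800 * 0.98659072 * 0.47656425 - 1.0100 * 1.00000000 * 0.38160597 = 0.0753


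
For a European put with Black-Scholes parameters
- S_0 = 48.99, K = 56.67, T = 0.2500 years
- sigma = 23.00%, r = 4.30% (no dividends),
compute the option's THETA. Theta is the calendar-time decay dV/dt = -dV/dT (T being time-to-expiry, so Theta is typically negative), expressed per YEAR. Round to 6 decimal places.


d1 = -1.1153589090; d2 = -1.2303589090
phi(d1) = 0.2141772617; exp(-qT) = 1.0000000000; exp(-rT) = 0.9893075748
Theta = -S*exp(-qT)*phi(d1)*sigma/(2*sqrt(T)) + r*K*exp(-rT)*N(-d2) - q*S*exp(-qT)*N(-d1)
N(-d1) = 0.8676516747; N(-d2) = 0.8907186332; sqrt(T) = 0.5000000000
Term 1 = -48.9900 * 1.0000000000 * 0.2141772617 * 0.2300 / (2 * 0.5000000000) = -2.4132851317
Term 2 = 0.0430 * 56.6700 * 0.9893075748 * 0.8907186332 = 2.1473040346
Term 3 = 0 (no dividend yield, q = 0)
Theta = -2.4132851317 + (2.1473040346) + (0.0000000000) = -0.265981

Answer: Theta = -0.265981


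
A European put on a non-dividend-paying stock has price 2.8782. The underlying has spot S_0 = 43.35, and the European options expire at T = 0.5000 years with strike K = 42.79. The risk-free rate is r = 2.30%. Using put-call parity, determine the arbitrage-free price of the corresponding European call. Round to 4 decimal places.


Put-call parity: C - P = S_0 * exp(-qT) - K * exp(-rT).
S_0 * exp(-qT) = 43.3500 * 1.00000000 = 43.35000000
K * exp(-rT) = 42.7900 * 0.98856587 = 42.30073367
C = P + S*exp(-qT) - K*exp(-rT)
C = 2.8782 + 43.35000000 - 42.30073367 = 3.9275

Answer: Call price = 3.9275


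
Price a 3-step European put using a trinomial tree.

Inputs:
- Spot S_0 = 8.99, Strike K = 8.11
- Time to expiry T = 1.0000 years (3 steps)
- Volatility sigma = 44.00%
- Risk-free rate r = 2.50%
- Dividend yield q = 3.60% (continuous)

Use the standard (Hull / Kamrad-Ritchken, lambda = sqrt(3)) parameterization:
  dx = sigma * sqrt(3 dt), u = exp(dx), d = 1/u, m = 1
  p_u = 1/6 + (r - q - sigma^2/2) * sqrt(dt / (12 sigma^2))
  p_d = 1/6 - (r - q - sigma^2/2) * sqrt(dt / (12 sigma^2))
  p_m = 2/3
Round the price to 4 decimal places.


dt = T/N = 0.333333; dx = sigma*sqrt(3*dt) = 0.440000
u = exp(dx) = 1.552707; d = 1/u = 0.644036
p_u = 0.125833, p_m = 0.666667, p_d = 0.207500
Discount per step: exp(-r*dt) = 0.991701
Stock lattice S(k, j) with j the centered position index:
  k=0: S(0,+0) = 8.9900
  k=1: S(1,-1) = 5.7899; S(1,+0) = 8.9900; S(1,+1) = 13.9588
  k=2: S(2,-2) = 3.7289; S(2,-1) = 5.7899; S(2,+0) = 8.9900; S(2,+1) = 13.9588; S(2,+2) = 21.6740
  k=3: S(3,-3) = 2.4015; S(3,-2) = 3.7289; S(3,-1) = 5.7899; S(3,+0) = 8.9900; S(3,+1) = 13.9588; S(3,+2) = 21.6740; S(3,+3) = 33.6534
Terminal payoffs V(N, j) = max(K - S_T, 0):
  V(3,-3) = 5.708454; V(3,-2) = 4.381102; V(3,-1) = 2.320113; V(3,+0) = 0.000000; V(3,+1) = 0.000000; V(3,+2) = 0.000000; V(3,+3) = 0.000000
Backward induction: V(k, j) = exp(-r*dt) * [p_u * V(k+1, j+1) + p_m * V(k+1, j) + p_d * V(k+1, j-1)]
  V(2,-2) = exp(-r*dt) * [p_u*2.320113 + p_m*4.381102 + p_d*5.708454] = 4.360695
  V(2,-1) = exp(-r*dt) * [p_u*0.000000 + p_m*2.320113 + p_d*4.381102] = 2.435440
  V(2,+0) = exp(-r*dt) * [p_u*0.000000 + p_m*0.000000 + p_d*2.320113] = 0.477428
  V(2,+1) = exp(-r*dt) * [p_u*0.000000 + p_m*0.000000 + p_d*0.000000] = 0.000000
  V(2,+2) = exp(-r*dt) * [p_u*0.000000 + p_m*0.000000 + p_d*0.000000] = 0.000000
  V(1,-1) = exp(-r*dt) * [p_u*0.477428 + p_m*2.435440 + p_d*4.360695] = 2.567066
  V(1,+0) = exp(-r*dt) * [p_u*0.000000 + p_m*0.477428 + p_d*2.435440] = 0.816804
  V(1,+1) = exp(-r*dt) * [p_u*0.000000 + p_m*0.000000 + p_d*0.477428] = 0.098244
  V(0,+0) = exp(-r*dt) * [p_u*0.098244 + p_m*0.816804 + p_d*2.567066] = 1.080523

Answer: Price = V(0,0) = 1.0805


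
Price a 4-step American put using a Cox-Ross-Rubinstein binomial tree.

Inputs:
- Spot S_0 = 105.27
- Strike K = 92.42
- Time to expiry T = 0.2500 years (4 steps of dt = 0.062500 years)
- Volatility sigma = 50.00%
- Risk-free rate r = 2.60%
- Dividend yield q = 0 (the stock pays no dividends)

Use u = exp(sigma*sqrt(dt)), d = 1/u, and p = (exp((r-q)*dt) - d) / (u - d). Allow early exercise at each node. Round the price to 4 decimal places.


Answer: Price = V(0,0) = 5.0211

Derivation:
dt = T/N = 0.062500
u = exp(sigma*sqrt(dt)) = 1.133148; d = 1/u = 0.882497
p = (exp((r-q)*dt) - d) / (u - d) = 0.475279
Discount per step: exp(-r*dt) = 0.998376
Stock lattice S(k, i) with i counting down-moves:
  k=0: S(0,0) = 105.2700
  k=1: S(1,0) = 119.2865; S(1,1) = 92.9004
  k=2: S(2,0) = 135.1694; S(2,1) = 105.2700; S(2,2) = 81.9844
  k=3: S(3,0) = 153.1669; S(3,1) = 119.2865; S(3,2) = 92.9004; S(3,3) = 72.3509
  k=4: S(4,0) = 173.5609; S(4,1) = 135.1694; S(4,2) = 105.2700; S(4,3) = 81.9844; S(4,4) = 63.8495
Terminal payoffs V(N, i) = max(K - S_T, 0):
  V(4,0) = 0.000000; V(4,1) = 0.000000; V(4,2) = 0.000000; V(4,3) = 10.435642; V(4,4) = 28.570517
Backward induction: V(k, i) = exp(-r*dt) * [p * V(k+1, i) + (1-p) * V(k+1, i+1)]; then take max(V_cont, immediate exercise) for American.
  V(3,0) = exp(-r*dt) * [p*0.000000 + (1-p)*0.000000] = 0.000000; exercise = 0.000000; V(3,0) = max -> 0.000000
  V(3,1) = exp(-r*dt) * [p*0.000000 + (1-p)*0.000000] = 0.000000; exercise = 0.000000; V(3,1) = max -> 0.000000
  V(3,2) = exp(-r*dt) * [p*0.000000 + (1-p)*10.435642] = 5.466909; exercise = 0.000000; V(3,2) = max -> 5.466909
  V(3,3) = exp(-r*dt) * [p*10.435642 + (1-p)*28.570517] = 19.918997; exercise = 20.069058; V(3,3) = max -> 20.069058
  V(2,0) = exp(-r*dt) * [p*0.000000 + (1-p)*0.000000] = 0.000000; exercise = 0.000000; V(2,0) = max -> 0.000000
  V(2,1) = exp(-r*dt) * [p*0.000000 + (1-p)*5.466909] = 2.863944; exercise = 0.000000; V(2,1) = max -> 2.863944
  V(2,2) = exp(-r*dt) * [p*5.466909 + (1-p)*20.069058] = 13.107646; exercise = 10.435642; V(2,2) = max -> 13.107646
  V(1,0) = exp(-r*dt) * [p*0.000000 + (1-p)*2.863944] = 1.500332; exercise = 0.000000; V(1,0) = max -> 1.500332
  V(1,1) = exp(-r*dt) * [p*2.863944 + (1-p)*13.107646] = 8.225652; exercise = 0.000000; V(1,1) = max -> 8.225652
  V(0,0) = exp(-r*dt) * [p*1.500332 + (1-p)*8.225652] = 5.021083; exercise = 0.000000; V(0,0) = max -> 5.021083


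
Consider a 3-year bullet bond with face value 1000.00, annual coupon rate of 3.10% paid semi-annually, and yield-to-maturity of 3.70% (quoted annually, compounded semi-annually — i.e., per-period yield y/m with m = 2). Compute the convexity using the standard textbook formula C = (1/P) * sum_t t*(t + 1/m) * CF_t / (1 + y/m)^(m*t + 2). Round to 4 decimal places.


Coupon per period c = face * coupon_rate / m = 15.500000
Periods per year m = 2; per-period yield y/m = 0.018500
Number of cashflows N = 6
Cashflows (t years, CF_t, discount factor 1/(1+y/m)^(m*t), PV):
  t = 0.5000: CF_t = 15.500000, DF = 0.981836, PV = 15.218459
  t = 1.0000: CF_t = 15.500000, DF = 0.964002, PV = 14.942031
  t = 1.5000: CF_t = 15.500000, DF = 0.946492, PV = 14.670624
  t = 2.0000: CF_t = 15.500000, DF = 0.929300, PV = 14.404148
  t = 2.5000: CF_t = 15.500000, DF = 0.912420, PV = 14.142511
  t = 3.0000: CF_t = 1015.500000, DF = 0.895847, PV = 909.732537
Price P = sum_t PV_t = 983.110310
Convexity numerator sum_t t*(t + 1/m) * CF_t / (1+y/m)^(m*t + 2):
  t = 0.5000: term = 7.335312
  t = 1.0000: term = 21.606221
  t = 1.5000: term = 42.427534
  t = 2.0000: term = 69.428136
  t = 2.5000: term = 102.250568
  t = 3.0000: term = 9208.331810
Convexity = (1/P) * sum = 9451.379580 / 983.110310 = 9.613753

Answer: Convexity = 9.6138


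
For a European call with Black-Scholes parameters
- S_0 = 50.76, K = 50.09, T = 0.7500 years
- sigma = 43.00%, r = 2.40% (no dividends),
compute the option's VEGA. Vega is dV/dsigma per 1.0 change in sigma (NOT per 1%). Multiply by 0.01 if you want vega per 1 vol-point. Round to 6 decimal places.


Answer: Vega = 16.908587

Derivation:
d1 = 0.2702126961; d2 = -0.1021782275
phi(d1) = 0.3846405628; exp(-qT) = 1.0000000000; exp(-rT) = 0.9821610324
Vega = S * exp(-qT) * phi(d1) * sqrt(T) = 50.7600 * 1.0000000000 * 0.3846405628 * 0.8660254038 = 16.908587


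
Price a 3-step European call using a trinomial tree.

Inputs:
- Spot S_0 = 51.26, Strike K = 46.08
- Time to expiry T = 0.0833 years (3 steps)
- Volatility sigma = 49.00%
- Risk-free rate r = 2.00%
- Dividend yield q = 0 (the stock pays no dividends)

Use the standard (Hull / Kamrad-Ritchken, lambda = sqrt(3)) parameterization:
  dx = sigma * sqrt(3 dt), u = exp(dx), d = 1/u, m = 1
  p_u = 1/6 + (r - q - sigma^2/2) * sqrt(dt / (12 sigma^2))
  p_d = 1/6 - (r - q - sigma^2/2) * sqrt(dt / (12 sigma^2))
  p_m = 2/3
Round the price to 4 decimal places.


Answer: Price = V(0,0) = 6.1825

Derivation:
dt = T/N = 0.027767; dx = sigma*sqrt(3*dt) = 0.141423
u = exp(dx) = 1.151911; d = 1/u = 0.868122
p_u = 0.156845, p_m = 0.666667, p_d = 0.176488
Discount per step: exp(-r*dt) = 0.999445
Stock lattice S(k, j) with j the centered position index:
  k=0: S(0,+0) = 51.2600
  k=1: S(1,-1) = 44.5000; S(1,+0) = 51.2600; S(1,+1) = 59.0470
  k=2: S(2,-2) = 38.6314; S(2,-1) = 44.5000; S(2,+0) = 51.2600; S(2,+1) = 59.0470; S(2,+2) = 68.0169
  k=3: S(3,-3) = 33.5368; S(3,-2) = 38.6314; S(3,-1) = 44.5000; S(3,+0) = 51.2600; S(3,+1) = 59.0470; S(3,+2) = 68.0169; S(3,+3) = 78.3494
Terminal payoffs V(N, j) = max(S_T - K, 0):
  V(3,-3) = 0.000000; V(3,-2) = 0.000000; V(3,-1) = 0.000000; V(3,+0) = 5.180000; V(3,+1) = 12.966971; V(3,+2) = 21.936870; V(3,+3) = 32.269398
Backward induction: V(k, j) = exp(-r*dt) * [p_u * V(k+1, j+1) + p_m * V(k+1, j) + p_d * V(k+1, j-1)]
  V(2,-2) = exp(-r*dt) * [p_u*0.000000 + p_m*0.000000 + p_d*0.000000] = 0.000000
  V(2,-1) = exp(-r*dt) * [p_u*5.180000 + p_m*0.000000 + p_d*0.000000] = 0.812005
  V(2,+0) = exp(-r*dt) * [p_u*12.966971 + p_m*5.180000 + p_d*0.000000] = 5.484089
  V(2,+1) = exp(-r*dt) * [p_u*21.936870 + p_m*12.966971 + p_d*5.180000] = 12.992325
  V(2,+2) = exp(-r*dt) * [p_u*32.269398 + p_m*21.936870 + p_d*12.966971] = 21.962190
  V(1,-1) = exp(-r*dt) * [p_u*5.484089 + p_m*0.812005 + p_d*0.000000] = 1.400710
  V(1,+0) = exp(-r*dt) * [p_u*12.992325 + p_m*5.484089 + p_d*0.812005] = 5.833908
  V(1,+1) = exp(-r*dt) * [p_u*21.962190 + p_m*12.992325 + p_d*5.484089] = 13.066827
  V(0,+0) = exp(-r*dt) * [p_u*13.066827 + p_m*5.833908 + p_d*1.400710] = 6.182511
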